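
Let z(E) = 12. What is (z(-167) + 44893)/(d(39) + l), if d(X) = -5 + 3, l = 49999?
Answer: 44905/49997 ≈ 0.89815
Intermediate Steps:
d(X) = -2
(z(-167) + 44893)/(d(39) + l) = (12 + 44893)/(-2 + 49999) = 44905/49997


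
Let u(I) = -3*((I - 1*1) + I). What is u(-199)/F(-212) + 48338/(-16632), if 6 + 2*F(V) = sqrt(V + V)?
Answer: -32642191/956340 - 1197*I*sqrt(106)/115 ≈ -34.132 - 107.16*I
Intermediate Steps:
u(I) = 3 - 6*I (u(I) = -3*((I - 1) + I) = -3*((-1 + I) + I) = -3*(-1 + 2*I) = 3 - 6*I)
F(V) = -3 + sqrt(2)*sqrt(V)/2 (F(V) = -3 + sqrt(V + V)/2 = -3 + sqrt(2*V)/2 = -3 + (sqrt(2)*sqrt(V))/2 = -3 + sqrt(2)*sqrt(V)/2)
u(-199)/F(-212) + 48338/(-16632) = (3 - 6*(-199))/(-3 + sqrt(2)*sqrt(-212)/2) + 48338/(-16632) = (3 + 1194)/(-3 + sqrt(2)*(2*I*sqrt(53))/2) + 48338*(-1/16632) = 1197/(-3 + I*sqrt(106)) - 24169/8316 = -24169/8316 + 1197/(-3 + I*sqrt(106))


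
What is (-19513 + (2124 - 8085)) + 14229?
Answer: -11245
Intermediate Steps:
(-19513 + (2124 - 8085)) + 14229 = (-19513 - 5961) + 14229 = -25474 + 14229 = -11245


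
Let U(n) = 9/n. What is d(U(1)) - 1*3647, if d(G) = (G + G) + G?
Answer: -3620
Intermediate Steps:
d(G) = 3*G (d(G) = 2*G + G = 3*G)
d(U(1)) - 1*3647 = 3*(9/1) - 1*3647 = 3*(9*1) - 3647 = 3*9 - 3647 = 27 - 3647 = -3620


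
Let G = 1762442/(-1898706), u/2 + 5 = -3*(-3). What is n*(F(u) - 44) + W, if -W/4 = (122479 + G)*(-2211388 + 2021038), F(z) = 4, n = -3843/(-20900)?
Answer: 656139400967088162/7035985 ≈ 9.3255e+10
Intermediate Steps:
u = 8 (u = -10 + 2*(-3*(-3)) = -10 + 2*9 = -10 + 18 = 8)
n = 3843/20900 (n = -3843*(-1/20900) = 3843/20900 ≈ 0.18388)
G = -881221/949353 (G = 1762442*(-1/1898706) = -881221/949353 ≈ -0.92823)
W = 627884594276400/6733 (W = -4*(122479 - 881221/949353)*(-2211388 + 2021038) = -465099699464*(-190350)/949353 = -4*(-156971148569100/6733) = 627884594276400/6733 ≈ 9.3255e+10)
n*(F(u) - 44) + W = 3843*(4 - 44)/20900 + 627884594276400/6733 = (3843/20900)*(-40) + 627884594276400/6733 = -7686/1045 + 627884594276400/6733 = 656139400967088162/7035985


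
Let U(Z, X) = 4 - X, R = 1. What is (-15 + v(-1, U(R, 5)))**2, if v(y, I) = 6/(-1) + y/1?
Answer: 484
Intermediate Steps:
v(y, I) = -6 + y (v(y, I) = 6*(-1) + y*1 = -6 + y)
(-15 + v(-1, U(R, 5)))**2 = (-15 + (-6 - 1))**2 = (-15 - 7)**2 = (-22)**2 = 484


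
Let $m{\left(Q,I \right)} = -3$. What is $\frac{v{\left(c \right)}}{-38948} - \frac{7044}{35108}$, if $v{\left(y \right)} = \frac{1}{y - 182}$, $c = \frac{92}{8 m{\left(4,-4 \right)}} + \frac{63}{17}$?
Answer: $- \frac{637073877351}{3175242106946} \approx -0.20064$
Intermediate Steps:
$c = - \frac{13}{102}$ ($c = \frac{92}{8 \left(-3\right)} + \frac{63}{17} = \frac{92}{-24} + 63 \cdot \frac{1}{17} = 92 \left(- \frac{1}{24}\right) + \frac{63}{17} = - \frac{23}{6} + \frac{63}{17} = - \frac{13}{102} \approx -0.12745$)
$v{\left(y \right)} = \frac{1}{-182 + y}$
$\frac{v{\left(c \right)}}{-38948} - \frac{7044}{35108} = \frac{1}{\left(-182 - \frac{13}{102}\right) \left(-38948\right)} - \frac{7044}{35108} = \frac{1}{- \frac{18577}{102}} \left(- \frac{1}{38948}\right) - \frac{1761}{8777} = \left(- \frac{102}{18577}\right) \left(- \frac{1}{38948}\right) - \frac{1761}{8777} = \frac{51}{361768498} - \frac{1761}{8777} = - \frac{637073877351}{3175242106946}$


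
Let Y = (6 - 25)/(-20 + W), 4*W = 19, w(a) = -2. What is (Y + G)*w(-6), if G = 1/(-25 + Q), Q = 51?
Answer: -2037/793 ≈ -2.5687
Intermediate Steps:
W = 19/4 (W = (1/4)*19 = 19/4 ≈ 4.7500)
G = 1/26 (G = 1/(-25 + 51) = 1/26 ≈ 0.038462)
Y = 76/61 (Y = (6 - 25)/(-20 + 19/4) = -19/(-61/4) = -19*(-4/61) = 76/61 ≈ 1.2459)
(Y + G)*w(-6) = (76/61 + 1/26)*(-2) = (2037/1586)*(-2) = -2037/793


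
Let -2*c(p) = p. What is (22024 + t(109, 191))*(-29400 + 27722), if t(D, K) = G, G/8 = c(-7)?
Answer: -37003256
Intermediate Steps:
c(p) = -p/2
G = 28 (G = 8*(-½*(-7)) = 8*(7/2) = 28)
t(D, K) = 28
(22024 + t(109, 191))*(-29400 + 27722) = (22024 + 28)*(-29400 + 27722) = 22052*(-1678) = -37003256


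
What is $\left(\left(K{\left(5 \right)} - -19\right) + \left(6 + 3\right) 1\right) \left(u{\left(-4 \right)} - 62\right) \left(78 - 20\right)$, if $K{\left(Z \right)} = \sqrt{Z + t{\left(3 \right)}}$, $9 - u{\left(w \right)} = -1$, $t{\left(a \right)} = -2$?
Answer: $-84448 - 3016 \sqrt{3} \approx -89672.0$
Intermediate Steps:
$u{\left(w \right)} = 10$ ($u{\left(w \right)} = 9 - -1 = 9 + 1 = 10$)
$K{\left(Z \right)} = \sqrt{-2 + Z}$ ($K{\left(Z \right)} = \sqrt{Z - 2} = \sqrt{-2 + Z}$)
$\left(\left(K{\left(5 \right)} - -19\right) + \left(6 + 3\right) 1\right) \left(u{\left(-4 \right)} - 62\right) \left(78 - 20\right) = \left(\left(\sqrt{-2 + 5} - -19\right) + \left(6 + 3\right) 1\right) \left(10 - 62\right) \left(78 - 20\right) = \left(\left(\sqrt{3} + 19\right) + 9 \cdot 1\right) \left(-52\right) 58 = \left(\left(19 + \sqrt{3}\right) + 9\right) \left(-52\right) 58 = \left(28 + \sqrt{3}\right) \left(-52\right) 58 = \left(-1456 - 52 \sqrt{3}\right) 58 = -84448 - 3016 \sqrt{3}$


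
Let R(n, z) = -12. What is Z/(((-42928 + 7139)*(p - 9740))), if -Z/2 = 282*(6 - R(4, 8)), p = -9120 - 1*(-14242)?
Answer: -5076/82636801 ≈ -6.1425e-5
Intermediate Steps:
p = 5122 (p = -9120 + 14242 = 5122)
Z = -10152 (Z = -564*(6 - 1*(-12)) = -564*(6 + 12) = -564*18 = -2*5076 = -10152)
Z/(((-42928 + 7139)*(p - 9740))) = -10152*1/((-42928 + 7139)*(5122 - 9740)) = -10152/((-35789*(-4618))) = -10152/165273602 = -10152*1/165273602 = -5076/82636801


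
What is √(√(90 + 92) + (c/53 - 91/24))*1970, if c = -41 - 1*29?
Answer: 985*√(-2067954 + 404496*√182)/318 ≈ 5702.2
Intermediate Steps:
c = -70 (c = -41 - 29 = -70)
√(√(90 + 92) + (c/53 - 91/24))*1970 = √(√(90 + 92) + (-70/53 - 91/24))*1970 = √(√182 + (-70*1/53 - 91*1/24))*1970 = √(√182 + (-70/53 - 91/24))*1970 = √(√182 - 6503/1272)*1970 = √(-6503/1272 + √182)*1970 = 1970*√(-6503/1272 + √182)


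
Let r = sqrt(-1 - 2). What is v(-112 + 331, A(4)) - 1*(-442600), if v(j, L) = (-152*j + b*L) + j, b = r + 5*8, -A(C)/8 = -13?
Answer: 413691 + 104*I*sqrt(3) ≈ 4.1369e+5 + 180.13*I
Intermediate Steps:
r = I*sqrt(3) (r = sqrt(-3) = I*sqrt(3) ≈ 1.732*I)
A(C) = 104 (A(C) = -8*(-13) = 104)
b = 40 + I*sqrt(3) (b = I*sqrt(3) + 5*8 = I*sqrt(3) + 40 = 40 + I*sqrt(3) ≈ 40.0 + 1.732*I)
v(j, L) = -151*j + L*(40 + I*sqrt(3)) (v(j, L) = (-152*j + (40 + I*sqrt(3))*L) + j = (-152*j + L*(40 + I*sqrt(3))) + j = -151*j + L*(40 + I*sqrt(3)))
v(-112 + 331, A(4)) - 1*(-442600) = (-151*(-112 + 331) + 104*(40 + I*sqrt(3))) - 1*(-442600) = (-151*219 + (4160 + 104*I*sqrt(3))) + 442600 = (-33069 + (4160 + 104*I*sqrt(3))) + 442600 = (-28909 + 104*I*sqrt(3)) + 442600 = 413691 + 104*I*sqrt(3)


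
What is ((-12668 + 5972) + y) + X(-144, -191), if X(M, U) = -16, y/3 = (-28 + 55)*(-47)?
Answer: -10519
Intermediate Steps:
y = -3807 (y = 3*((-28 + 55)*(-47)) = 3*(27*(-47)) = 3*(-1269) = -3807)
((-12668 + 5972) + y) + X(-144, -191) = ((-12668 + 5972) - 3807) - 16 = (-6696 - 3807) - 16 = -10503 - 16 = -10519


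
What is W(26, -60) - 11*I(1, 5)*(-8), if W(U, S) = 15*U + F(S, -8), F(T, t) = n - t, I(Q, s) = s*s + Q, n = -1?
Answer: 2685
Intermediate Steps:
I(Q, s) = Q + s² (I(Q, s) = s² + Q = Q + s²)
F(T, t) = -1 - t
W(U, S) = 7 + 15*U (W(U, S) = 15*U + (-1 - 1*(-8)) = 15*U + (-1 + 8) = 15*U + 7 = 7 + 15*U)
W(26, -60) - 11*I(1, 5)*(-8) = (7 + 15*26) - 11*(1 + 5²)*(-8) = (7 + 390) - 11*(1 + 25)*(-8) = 397 - 11*26*(-8) = 397 - 286*(-8) = 397 - 1*(-2288) = 397 + 2288 = 2685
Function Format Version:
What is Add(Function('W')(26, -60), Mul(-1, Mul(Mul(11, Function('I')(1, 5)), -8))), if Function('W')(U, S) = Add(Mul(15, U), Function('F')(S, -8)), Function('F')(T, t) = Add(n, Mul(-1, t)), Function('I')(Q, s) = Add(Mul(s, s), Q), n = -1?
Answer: 2685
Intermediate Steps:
Function('I')(Q, s) = Add(Q, Pow(s, 2)) (Function('I')(Q, s) = Add(Pow(s, 2), Q) = Add(Q, Pow(s, 2)))
Function('F')(T, t) = Add(-1, Mul(-1, t))
Function('W')(U, S) = Add(7, Mul(15, U)) (Function('W')(U, S) = Add(Mul(15, U), Add(-1, Mul(-1, -8))) = Add(Mul(15, U), Add(-1, 8)) = Add(Mul(15, U), 7) = Add(7, Mul(15, U)))
Add(Function('W')(26, -60), Mul(-1, Mul(Mul(11, Function('I')(1, 5)), -8))) = Add(Add(7, Mul(15, 26)), Mul(-1, Mul(Mul(11, Add(1, Pow(5, 2))), -8))) = Add(Add(7, 390), Mul(-1, Mul(Mul(11, Add(1, 25)), -8))) = Add(397, Mul(-1, Mul(Mul(11, 26), -8))) = Add(397, Mul(-1, Mul(286, -8))) = Add(397, Mul(-1, -2288)) = Add(397, 2288) = 2685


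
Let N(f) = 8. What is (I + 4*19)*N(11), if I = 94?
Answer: 1360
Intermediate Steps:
(I + 4*19)*N(11) = (94 + 4*19)*8 = (94 + 76)*8 = 170*8 = 1360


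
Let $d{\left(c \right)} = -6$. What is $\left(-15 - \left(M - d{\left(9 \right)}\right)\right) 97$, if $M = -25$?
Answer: $388$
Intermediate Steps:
$\left(-15 - \left(M - d{\left(9 \right)}\right)\right) 97 = \left(-15 - -19\right) 97 = \left(-15 + \left(-6 + 25\right)\right) 97 = \left(-15 + 19\right) 97 = 4 \cdot 97 = 388$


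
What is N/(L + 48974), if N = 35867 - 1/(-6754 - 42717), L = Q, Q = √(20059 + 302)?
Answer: 86898307756692/118652845055365 - 1774376358*√20361/118652845055365 ≈ 0.73024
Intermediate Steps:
Q = √20361 ≈ 142.69
L = √20361 ≈ 142.69
N = 1774376358/49471 (N = 35867 - 1/(-49471) = 35867 - 1*(-1/49471) = 35867 + 1/49471 = 1774376358/49471 ≈ 35867.)
N/(L + 48974) = 1774376358/(49471*(√20361 + 48974)) = 1774376358/(49471*(48974 + √20361))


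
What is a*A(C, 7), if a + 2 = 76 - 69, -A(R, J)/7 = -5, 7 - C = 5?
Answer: 175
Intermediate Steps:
C = 2 (C = 7 - 1*5 = 7 - 5 = 2)
A(R, J) = 35 (A(R, J) = -7*(-5) = 35)
a = 5 (a = -2 + (76 - 69) = -2 + 7 = 5)
a*A(C, 7) = 5*35 = 175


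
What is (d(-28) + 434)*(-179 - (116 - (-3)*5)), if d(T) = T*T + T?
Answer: -368900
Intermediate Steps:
d(T) = T + T² (d(T) = T² + T = T + T²)
(d(-28) + 434)*(-179 - (116 - (-3)*5)) = (-28*(1 - 28) + 434)*(-179 - (116 - (-3)*5)) = (-28*(-27) + 434)*(-179 - (116 - 1*(-15))) = (756 + 434)*(-179 - (116 + 15)) = 1190*(-179 - 1*131) = 1190*(-179 - 131) = 1190*(-310) = -368900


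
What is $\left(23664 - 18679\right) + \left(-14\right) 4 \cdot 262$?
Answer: $-9687$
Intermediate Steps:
$\left(23664 - 18679\right) + \left(-14\right) 4 \cdot 262 = \left(23664 - 18679\right) - 14672 = 4985 - 14672 = -9687$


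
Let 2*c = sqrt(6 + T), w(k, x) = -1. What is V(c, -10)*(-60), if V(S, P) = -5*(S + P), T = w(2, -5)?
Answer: -3000 + 150*sqrt(5) ≈ -2664.6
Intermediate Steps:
T = -1
c = sqrt(5)/2 (c = sqrt(6 - 1)/2 = sqrt(5)/2 ≈ 1.1180)
V(S, P) = -5*P - 5*S (V(S, P) = -5*(P + S) = -5*P - 5*S)
V(c, -10)*(-60) = (-5*(-10) - 5*sqrt(5)/2)*(-60) = (50 - 5*sqrt(5)/2)*(-60) = -3000 + 150*sqrt(5)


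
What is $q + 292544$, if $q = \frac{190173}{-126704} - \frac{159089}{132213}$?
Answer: $\frac{4900627199706383}{16751915952} \approx 2.9254 \cdot 10^{5}$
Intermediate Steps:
$q = - \frac{45300555505}{16751915952}$ ($q = 190173 \left(- \frac{1}{126704}\right) - \frac{159089}{132213} = - \frac{190173}{126704} - \frac{159089}{132213} = - \frac{45300555505}{16751915952} \approx -2.7042$)
$q + 292544 = - \frac{45300555505}{16751915952} + 292544 = \frac{4900627199706383}{16751915952}$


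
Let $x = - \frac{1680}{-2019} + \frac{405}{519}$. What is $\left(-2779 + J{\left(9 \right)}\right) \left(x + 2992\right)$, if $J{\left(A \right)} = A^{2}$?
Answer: $- \frac{940369831494}{116429} \approx -8.0768 \cdot 10^{6}$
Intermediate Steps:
$x = \frac{187735}{116429}$ ($x = \left(-1680\right) \left(- \frac{1}{2019}\right) + 405 \cdot \frac{1}{519} = \frac{560}{673} + \frac{135}{173} = \frac{187735}{116429} \approx 1.6124$)
$\left(-2779 + J{\left(9 \right)}\right) \left(x + 2992\right) = \left(-2779 + 9^{2}\right) \left(\frac{187735}{116429} + 2992\right) = \left(-2779 + 81\right) \frac{348543303}{116429} = \left(-2698\right) \frac{348543303}{116429} = - \frac{940369831494}{116429}$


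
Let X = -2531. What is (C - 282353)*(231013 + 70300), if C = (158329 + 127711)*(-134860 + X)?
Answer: -11841481577942809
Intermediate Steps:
C = -39299321640 (C = (158329 + 127711)*(-134860 - 2531) = 286040*(-137391) = -39299321640)
(C - 282353)*(231013 + 70300) = (-39299321640 - 282353)*(231013 + 70300) = -39299603993*301313 = -11841481577942809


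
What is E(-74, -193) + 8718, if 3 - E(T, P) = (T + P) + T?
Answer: 9062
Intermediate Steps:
E(T, P) = 3 - P - 2*T (E(T, P) = 3 - ((T + P) + T) = 3 - ((P + T) + T) = 3 - (P + 2*T) = 3 + (-P - 2*T) = 3 - P - 2*T)
E(-74, -193) + 8718 = (3 - 1*(-193) - 2*(-74)) + 8718 = (3 + 193 + 148) + 8718 = 344 + 8718 = 9062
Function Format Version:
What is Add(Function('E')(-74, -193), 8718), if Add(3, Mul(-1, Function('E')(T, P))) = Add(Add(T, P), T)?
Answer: 9062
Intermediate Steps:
Function('E')(T, P) = Add(3, Mul(-1, P), Mul(-2, T)) (Function('E')(T, P) = Add(3, Mul(-1, Add(Add(T, P), T))) = Add(3, Mul(-1, Add(Add(P, T), T))) = Add(3, Mul(-1, Add(P, Mul(2, T)))) = Add(3, Add(Mul(-1, P), Mul(-2, T))) = Add(3, Mul(-1, P), Mul(-2, T)))
Add(Function('E')(-74, -193), 8718) = Add(Add(3, Mul(-1, -193), Mul(-2, -74)), 8718) = Add(Add(3, 193, 148), 8718) = Add(344, 8718) = 9062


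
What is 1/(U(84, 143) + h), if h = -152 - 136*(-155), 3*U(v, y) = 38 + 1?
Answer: 1/20941 ≈ 4.7753e-5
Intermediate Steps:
U(v, y) = 13 (U(v, y) = (38 + 1)/3 = (1/3)*39 = 13)
h = 20928 (h = -152 + 21080 = 20928)
1/(U(84, 143) + h) = 1/(13 + 20928) = 1/20941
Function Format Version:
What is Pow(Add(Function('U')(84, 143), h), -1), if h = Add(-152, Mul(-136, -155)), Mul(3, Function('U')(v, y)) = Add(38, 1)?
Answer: Rational(1, 20941) ≈ 4.7753e-5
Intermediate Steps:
Function('U')(v, y) = 13 (Function('U')(v, y) = Mul(Rational(1, 3), Add(38, 1)) = Mul(Rational(1, 3), 39) = 13)
h = 20928 (h = Add(-152, 21080) = 20928)
Pow(Add(Function('U')(84, 143), h), -1) = Pow(Add(13, 20928), -1) = Pow(20941, -1) = Rational(1, 20941)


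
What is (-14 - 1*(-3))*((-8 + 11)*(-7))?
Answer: 231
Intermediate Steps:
(-14 - 1*(-3))*((-8 + 11)*(-7)) = (-14 + 3)*(3*(-7)) = -11*(-21) = 231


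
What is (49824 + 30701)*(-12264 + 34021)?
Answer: 1751982425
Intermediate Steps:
(49824 + 30701)*(-12264 + 34021) = 80525*21757 = 1751982425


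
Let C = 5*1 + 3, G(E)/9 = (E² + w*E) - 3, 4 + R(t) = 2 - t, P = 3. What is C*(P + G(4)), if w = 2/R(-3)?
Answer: 1536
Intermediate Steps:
R(t) = -2 - t (R(t) = -4 + (2 - t) = -2 - t)
w = 2 (w = 2/(-2 - 1*(-3)) = 2/(-2 + 3) = 2/1 = 2*1 = 2)
G(E) = -27 + 9*E² + 18*E (G(E) = 9*((E² + 2*E) - 3) = 9*(-3 + E² + 2*E) = -27 + 9*E² + 18*E)
C = 8 (C = 5 + 3 = 8)
C*(P + G(4)) = 8*(3 + (-27 + 9*4² + 18*4)) = 8*(3 + (-27 + 9*16 + 72)) = 8*(3 + (-27 + 144 + 72)) = 8*(3 + 189) = 8*192 = 1536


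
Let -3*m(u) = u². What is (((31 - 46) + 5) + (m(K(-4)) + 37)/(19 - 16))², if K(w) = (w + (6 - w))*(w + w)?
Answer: 579121/9 ≈ 64347.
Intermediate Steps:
K(w) = 12*w (K(w) = 6*(2*w) = 12*w)
m(u) = -u²/3
(((31 - 46) + 5) + (m(K(-4)) + 37)/(19 - 16))² = (((31 - 46) + 5) + (-(12*(-4))²/3 + 37)/(19 - 16))² = ((-15 + 5) + (-⅓*(-48)² + 37)/3)² = (-10 + (-⅓*2304 + 37)*(⅓))² = (-10 + (-768 + 37)*(⅓))² = (-10 - 731*⅓)² = (-10 - 731/3)² = (-761/3)² = 579121/9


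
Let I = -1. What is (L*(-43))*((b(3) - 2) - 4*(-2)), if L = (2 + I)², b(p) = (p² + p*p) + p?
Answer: -1161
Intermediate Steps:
b(p) = p + 2*p² (b(p) = (p² + p²) + p = 2*p² + p = p + 2*p²)
L = 1 (L = (2 - 1)² = 1² = 1)
(L*(-43))*((b(3) - 2) - 4*(-2)) = (1*(-43))*((3*(1 + 2*3) - 2) - 4*(-2)) = -43*((3*(1 + 6) - 2) + 8) = -43*((3*7 - 2) + 8) = -43*((21 - 2) + 8) = -43*(19 + 8) = -43*27 = -1161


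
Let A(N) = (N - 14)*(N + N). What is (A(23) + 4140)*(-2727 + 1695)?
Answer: -4699728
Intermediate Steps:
A(N) = 2*N*(-14 + N) (A(N) = (-14 + N)*(2*N) = 2*N*(-14 + N))
(A(23) + 4140)*(-2727 + 1695) = (2*23*(-14 + 23) + 4140)*(-2727 + 1695) = (2*23*9 + 4140)*(-1032) = (414 + 4140)*(-1032) = 4554*(-1032) = -4699728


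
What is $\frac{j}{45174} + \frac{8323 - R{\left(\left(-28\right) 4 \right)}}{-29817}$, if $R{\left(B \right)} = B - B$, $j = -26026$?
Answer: $- \frac{192000074}{224492193} \approx -0.85526$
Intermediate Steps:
$R{\left(B \right)} = 0$
$\frac{j}{45174} + \frac{8323 - R{\left(\left(-28\right) 4 \right)}}{-29817} = - \frac{26026}{45174} + \frac{8323 - 0}{-29817} = \left(-26026\right) \frac{1}{45174} + \left(8323 + 0\right) \left(- \frac{1}{29817}\right) = - \frac{13013}{22587} + 8323 \left(- \frac{1}{29817}\right) = - \frac{13013}{22587} - \frac{8323}{29817} = - \frac{192000074}{224492193}$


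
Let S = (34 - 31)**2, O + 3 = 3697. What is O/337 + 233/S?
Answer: 111767/3033 ≈ 36.850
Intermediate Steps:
O = 3694 (O = -3 + 3697 = 3694)
S = 9 (S = 3**2 = 9)
O/337 + 233/S = 3694/337 + 233/9 = 111767/3033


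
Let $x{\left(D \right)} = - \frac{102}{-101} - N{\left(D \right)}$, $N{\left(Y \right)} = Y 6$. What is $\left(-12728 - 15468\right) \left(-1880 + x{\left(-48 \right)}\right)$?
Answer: $\frac{4530815240}{101} \approx 4.486 \cdot 10^{7}$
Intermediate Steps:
$N{\left(Y \right)} = 6 Y$
$x{\left(D \right)} = \frac{102}{101} - 6 D$ ($x{\left(D \right)} = - \frac{102}{-101} - 6 D = \left(-102\right) \left(- \frac{1}{101}\right) - 6 D = \frac{102}{101} - 6 D$)
$\left(-12728 - 15468\right) \left(-1880 + x{\left(-48 \right)}\right) = \left(-12728 - 15468\right) \left(-1880 + \left(\frac{102}{101} - -288\right)\right) = - 28196 \left(-1880 + \left(\frac{102}{101} + 288\right)\right) = - 28196 \left(-1880 + \frac{29190}{101}\right) = \left(-28196\right) \left(- \frac{160690}{101}\right) = \frac{4530815240}{101}$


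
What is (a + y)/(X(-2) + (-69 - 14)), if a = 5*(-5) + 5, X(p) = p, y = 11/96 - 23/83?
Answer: 32131/135456 ≈ 0.23721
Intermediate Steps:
y = -1295/7968 (y = 11*(1/96) - 23*1/83 = 11/96 - 23/83 = -1295/7968 ≈ -0.16253)
a = -20 (a = -25 + 5 = -20)
(a + y)/(X(-2) + (-69 - 14)) = (-20 - 1295/7968)/(-2 + (-69 - 14)) = -160655/(7968*(-2 - 83)) = -160655/7968/(-85) = -160655/7968*(-1/85) = 32131/135456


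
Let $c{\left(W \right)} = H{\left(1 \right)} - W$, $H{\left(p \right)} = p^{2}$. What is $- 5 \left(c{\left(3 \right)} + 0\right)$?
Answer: $10$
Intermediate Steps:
$c{\left(W \right)} = 1 - W$ ($c{\left(W \right)} = 1^{2} - W = 1 - W$)
$- 5 \left(c{\left(3 \right)} + 0\right) = - 5 \left(\left(1 - 3\right) + 0\right) = - 5 \left(-2 + 0\right) = \left(-5\right) \left(-2\right) = 10$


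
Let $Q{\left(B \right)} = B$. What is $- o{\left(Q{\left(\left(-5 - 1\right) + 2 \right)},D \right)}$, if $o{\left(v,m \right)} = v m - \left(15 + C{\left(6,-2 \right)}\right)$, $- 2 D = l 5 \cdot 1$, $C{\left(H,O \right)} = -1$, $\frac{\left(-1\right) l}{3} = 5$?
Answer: $164$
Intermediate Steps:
$l = -15$ ($l = \left(-3\right) 5 = -15$)
$D = \frac{75}{2}$ ($D = - \frac{\left(-15\right) 5 \cdot 1}{2} = - \frac{\left(-75\right) 1}{2} = \left(- \frac{1}{2}\right) \left(-75\right) = \frac{75}{2} \approx 37.5$)
$o{\left(v,m \right)} = -14 + m v$ ($o{\left(v,m \right)} = v m - 14 = m v + \left(-15 + 1\right) = m v - 14 = -14 + m v$)
$- o{\left(Q{\left(\left(-5 - 1\right) + 2 \right)},D \right)} = - (-14 + \frac{75 \left(\left(-5 - 1\right) + 2\right)}{2}) = - (-14 + \frac{75 \left(-6 + 2\right)}{2}) = - (-14 + \frac{75}{2} \left(-4\right)) = - (-14 - 150) = \left(-1\right) \left(-164\right) = 164$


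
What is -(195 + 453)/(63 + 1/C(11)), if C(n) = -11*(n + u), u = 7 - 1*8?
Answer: -71280/6929 ≈ -10.287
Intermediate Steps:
u = -1 (u = 7 - 8 = -1)
C(n) = 11 - 11*n (C(n) = -11*(n - 1) = -11*(-1 + n) = 11 - 11*n)
-(195 + 453)/(63 + 1/C(11)) = -(195 + 453)/(63 + 1/(11 - 11*11)) = -648/(63 + 1/(11 - 121)) = -648/(63 + 1/(-110)) = -648/(63 - 1/110) = -648/6929/110 = -648*110/6929 = -1*71280/6929 = -71280/6929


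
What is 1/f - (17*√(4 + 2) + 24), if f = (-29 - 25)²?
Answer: -69983/2916 - 17*√6 ≈ -65.641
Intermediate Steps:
f = 2916 (f = (-54)² = 2916)
1/f - (17*√(4 + 2) + 24) = 1/2916 - (17*√(4 + 2) + 24) = 1/2916 - (17*√6 + 24) = 1/2916 - (24 + 17*√6) = 1/2916 + (-24 - 17*√6) = -69983/2916 - 17*√6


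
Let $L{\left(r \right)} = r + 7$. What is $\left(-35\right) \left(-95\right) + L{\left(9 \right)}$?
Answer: $3341$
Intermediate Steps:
$L{\left(r \right)} = 7 + r$
$\left(-35\right) \left(-95\right) + L{\left(9 \right)} = \left(-35\right) \left(-95\right) + \left(7 + 9\right) = 3325 + 16 = 3341$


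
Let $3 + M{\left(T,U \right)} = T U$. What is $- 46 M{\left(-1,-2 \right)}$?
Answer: $46$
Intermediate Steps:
$M{\left(T,U \right)} = -3 + T U$
$- 46 M{\left(-1,-2 \right)} = - 46 \left(-3 - -2\right) = - 46 \left(-3 + 2\right) = \left(-46\right) \left(-1\right) = 46$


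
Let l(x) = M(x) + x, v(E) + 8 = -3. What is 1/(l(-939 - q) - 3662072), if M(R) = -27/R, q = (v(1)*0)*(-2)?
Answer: -313/1146522434 ≈ -2.7300e-7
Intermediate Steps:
v(E) = -11 (v(E) = -8 - 3 = -11)
q = 0 (q = -11*0*(-2) = 0*(-2) = 0)
l(x) = x - 27/x (l(x) = -27/x + x = x - 27/x)
1/(l(-939 - q) - 3662072) = 1/(((-939 - 1*0) - 27/(-939 - 1*0)) - 3662072) = 1/(((-939 + 0) - 27/(-939 + 0)) - 3662072) = 1/((-939 - 27/(-939)) - 3662072) = 1/((-939 - 27*(-1/939)) - 3662072) = 1/((-939 + 9/313) - 3662072) = 1/(-293898/313 - 3662072) = 1/(-1146522434/313) = -313/1146522434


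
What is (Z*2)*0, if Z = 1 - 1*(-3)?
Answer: 0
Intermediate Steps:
Z = 4 (Z = 1 + 3 = 4)
(Z*2)*0 = (4*2)*0 = 8*0 = 0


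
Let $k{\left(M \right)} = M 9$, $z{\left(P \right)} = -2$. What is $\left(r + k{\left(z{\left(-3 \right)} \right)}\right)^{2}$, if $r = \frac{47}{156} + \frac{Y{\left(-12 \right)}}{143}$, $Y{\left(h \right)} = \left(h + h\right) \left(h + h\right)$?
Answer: $\frac{550324681}{2944656} \approx 186.89$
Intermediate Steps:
$k{\left(M \right)} = 9 M$
$Y{\left(h \right)} = 4 h^{2}$ ($Y{\left(h \right)} = 2 h 2 h = 4 h^{2}$)
$r = \frac{7429}{1716}$ ($r = \frac{47}{156} + \frac{4 \left(-12\right)^{2}}{143} = 47 \cdot \frac{1}{156} + 4 \cdot 144 \cdot \frac{1}{143} = \frac{47}{156} + 576 \cdot \frac{1}{143} = \frac{47}{156} + \frac{576}{143} = \frac{7429}{1716} \approx 4.3293$)
$\left(r + k{\left(z{\left(-3 \right)} \right)}\right)^{2} = \left(\frac{7429}{1716} + 9 \left(-2\right)\right)^{2} = \left(\frac{7429}{1716} - 18\right)^{2} = \left(- \frac{23459}{1716}\right)^{2} = \frac{550324681}{2944656}$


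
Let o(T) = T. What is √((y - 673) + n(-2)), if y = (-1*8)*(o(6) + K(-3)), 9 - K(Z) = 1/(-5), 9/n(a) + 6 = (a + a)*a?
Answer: I*√79010/10 ≈ 28.109*I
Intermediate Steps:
n(a) = 9/(-6 + 2*a²) (n(a) = 9/(-6 + (a + a)*a) = 9/(-6 + (2*a)*a) = 9/(-6 + 2*a²))
K(Z) = 46/5 (K(Z) = 9 - 1/(-5) = 9 - 1*(-⅕) = 9 + ⅕ = 46/5)
y = -608/5 (y = (-1*8)*(6 + 46/5) = -8*76/5 = -608/5 ≈ -121.60)
√((y - 673) + n(-2)) = √((-608/5 - 673) + 9/(2*(-3 + (-2)²))) = √(-3973/5 + 9/(2*(-3 + 4))) = √(-3973/5 + (9/2)/1) = √(-3973/5 + (9/2)*1) = √(-3973/5 + 9/2) = √(-7901/10) = I*√79010/10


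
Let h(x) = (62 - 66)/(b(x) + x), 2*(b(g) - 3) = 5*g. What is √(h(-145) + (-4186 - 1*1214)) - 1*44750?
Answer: -44750 + 4*I*√343601833/1009 ≈ -44750.0 + 73.485*I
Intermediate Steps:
b(g) = 3 + 5*g/2 (b(g) = 3 + (5*g)/2 = 3 + 5*g/2)
h(x) = -4/(3 + 7*x/2) (h(x) = (62 - 66)/((3 + 5*x/2) + x) = -4/(3 + 7*x/2))
√(h(-145) + (-4186 - 1*1214)) - 1*44750 = √(-8/(6 + 7*(-145)) + (-4186 - 1*1214)) - 1*44750 = √(-8/(6 - 1015) + (-4186 - 1214)) - 44750 = √(-8/(-1009) - 5400) - 44750 = √(-8*(-1/1009) - 5400) - 44750 = √(8/1009 - 5400) - 44750 = √(-5448592/1009) - 44750 = 4*I*√343601833/1009 - 44750 = -44750 + 4*I*√343601833/1009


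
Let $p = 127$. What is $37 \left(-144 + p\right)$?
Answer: $-629$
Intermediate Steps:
$37 \left(-144 + p\right) = 37 \left(-144 + 127\right) = 37 \left(-17\right) = -629$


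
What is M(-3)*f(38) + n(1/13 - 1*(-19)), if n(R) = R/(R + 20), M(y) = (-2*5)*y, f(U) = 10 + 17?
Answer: 102932/127 ≈ 810.49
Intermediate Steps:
f(U) = 27
M(y) = -10*y
n(R) = R/(20 + R)
M(-3)*f(38) + n(1/13 - 1*(-19)) = -10*(-3)*27 + (1/13 - 1*(-19))/(20 + (1/13 - 1*(-19))) = 30*27 + (1/13 + 19)/(20 + (1/13 + 19)) = 810 + 248/(13*(20 + 248/13)) = 810 + 248/(13*(508/13)) = 810 + (248/13)*(13/508) = 810 + 62/127 = 102932/127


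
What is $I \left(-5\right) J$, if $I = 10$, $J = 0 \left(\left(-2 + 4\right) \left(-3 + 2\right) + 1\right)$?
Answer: $0$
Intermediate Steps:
$J = 0$ ($J = 0 \left(2 \left(-1\right) + 1\right) = 0 \left(-2 + 1\right) = 0 \left(-1\right) = 0$)
$I \left(-5\right) J = 10 \left(-5\right) 0 = \left(-50\right) 0 = 0$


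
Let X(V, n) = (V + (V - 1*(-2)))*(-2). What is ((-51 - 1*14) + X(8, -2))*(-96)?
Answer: 9696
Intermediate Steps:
X(V, n) = -4 - 4*V (X(V, n) = (V + (V + 2))*(-2) = (V + (2 + V))*(-2) = (2 + 2*V)*(-2) = -4 - 4*V)
((-51 - 1*14) + X(8, -2))*(-96) = ((-51 - 1*14) + (-4 - 4*8))*(-96) = ((-51 - 14) + (-4 - 32))*(-96) = (-65 - 36)*(-96) = -101*(-96) = 9696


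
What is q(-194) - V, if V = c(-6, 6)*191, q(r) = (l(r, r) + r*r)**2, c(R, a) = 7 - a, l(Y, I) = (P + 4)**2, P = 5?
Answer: 1422571898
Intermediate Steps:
l(Y, I) = 81 (l(Y, I) = (5 + 4)**2 = 9**2 = 81)
q(r) = (81 + r**2)**2 (q(r) = (81 + r*r)**2 = (81 + r**2)**2)
V = 191 (V = (7 - 1*6)*191 = (7 - 6)*191 = 1*191 = 191)
q(-194) - V = (81 + (-194)**2)**2 - 1*191 = (81 + 37636)**2 - 191 = 37717**2 - 191 = 1422572089 - 191 = 1422571898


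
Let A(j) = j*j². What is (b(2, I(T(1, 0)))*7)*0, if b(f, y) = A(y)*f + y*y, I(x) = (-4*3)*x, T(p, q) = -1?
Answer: 0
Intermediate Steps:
A(j) = j³
I(x) = -12*x
b(f, y) = y² + f*y³ (b(f, y) = y³*f + y*y = f*y³ + y² = y² + f*y³)
(b(2, I(T(1, 0)))*7)*0 = (((-12*(-1))²*(1 + 2*(-12*(-1))))*7)*0 = ((12²*(1 + 2*12))*7)*0 = ((144*(1 + 24))*7)*0 = ((144*25)*7)*0 = (3600*7)*0 = 25200*0 = 0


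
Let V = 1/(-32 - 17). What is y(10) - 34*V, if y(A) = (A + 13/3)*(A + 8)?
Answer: 12676/49 ≈ 258.69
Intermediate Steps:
V = -1/49 (V = 1/(-49) = -1/49 ≈ -0.020408)
y(A) = (8 + A)*(13/3 + A) (y(A) = (A + 13*(⅓))*(8 + A) = (A + 13/3)*(8 + A) = (13/3 + A)*(8 + A) = (8 + A)*(13/3 + A))
y(10) - 34*V = (104/3 + 10² + (37/3)*10) - 34*(-1/49) = (104/3 + 100 + 370/3) + 34/49 = 258 + 34/49 = 12676/49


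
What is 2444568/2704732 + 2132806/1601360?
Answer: 1210412756309/541406204440 ≈ 2.2357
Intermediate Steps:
2444568/2704732 + 2132806/1601360 = 2444568*(1/2704732) + 2132806*(1/1601360) = 611142/676183 + 1066403/800680 = 1210412756309/541406204440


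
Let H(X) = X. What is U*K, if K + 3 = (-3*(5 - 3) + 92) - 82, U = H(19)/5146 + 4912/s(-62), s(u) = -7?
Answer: -25277019/36022 ≈ -701.71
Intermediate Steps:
U = -25277019/36022 (U = 19/5146 + 4912/(-7) = 19*(1/5146) + 4912*(-⅐) = 19/5146 - 4912/7 = -25277019/36022 ≈ -701.71)
K = 1 (K = -3 + ((-3*(5 - 3) + 92) - 82) = -3 + ((-3*2 + 92) - 82) = -3 + ((-6 + 92) - 82) = -3 + (86 - 82) = -3 + 4 = 1)
U*K = -25277019/36022*1 = -25277019/36022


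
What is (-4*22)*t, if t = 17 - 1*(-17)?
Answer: -2992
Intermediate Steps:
t = 34 (t = 17 + 17 = 34)
(-4*22)*t = -4*22*34 = -88*34 = -2992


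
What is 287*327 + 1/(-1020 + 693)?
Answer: 30688622/327 ≈ 93849.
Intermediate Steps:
287*327 + 1/(-1020 + 693) = 93849 + 1/(-327) = 93849 - 1/327 = 30688622/327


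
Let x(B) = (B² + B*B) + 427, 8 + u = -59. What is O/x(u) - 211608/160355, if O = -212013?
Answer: -799722619/33514195 ≈ -23.862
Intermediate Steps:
u = -67 (u = -8 - 59 = -67)
x(B) = 427 + 2*B² (x(B) = (B² + B²) + 427 = 2*B² + 427 = 427 + 2*B²)
O/x(u) - 211608/160355 = -212013/(427 + 2*(-67)²) - 211608/160355 = -212013/(427 + 2*4489) - 211608*1/160355 = -212013/(427 + 8978) - 211608/160355 = -212013/9405 - 211608/160355 = -212013*1/9405 - 211608/160355 = -23557/1045 - 211608/160355 = -799722619/33514195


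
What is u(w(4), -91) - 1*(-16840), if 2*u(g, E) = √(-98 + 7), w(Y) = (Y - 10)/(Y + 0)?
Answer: 16840 + I*√91/2 ≈ 16840.0 + 4.7697*I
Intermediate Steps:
w(Y) = (-10 + Y)/Y
u(g, E) = I*√91/2 (u(g, E) = √(-98 + 7)/2 = √(-91)/2 = (I*√91)/2 = I*√91/2)
u(w(4), -91) - 1*(-16840) = I*√91/2 - 1*(-16840) = I*√91/2 + 16840 = 16840 + I*√91/2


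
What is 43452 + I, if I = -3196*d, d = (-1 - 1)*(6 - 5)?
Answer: 49844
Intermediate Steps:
d = -2 (d = -2*1 = -2)
I = 6392 (I = -3196*(-2) = 6392)
43452 + I = 43452 + 6392 = 49844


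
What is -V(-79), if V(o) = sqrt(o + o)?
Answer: -I*sqrt(158) ≈ -12.57*I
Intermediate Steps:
V(o) = sqrt(2)*sqrt(o) (V(o) = sqrt(2*o) = sqrt(2)*sqrt(o))
-V(-79) = -sqrt(2)*sqrt(-79) = -sqrt(2)*I*sqrt(79) = -I*sqrt(158)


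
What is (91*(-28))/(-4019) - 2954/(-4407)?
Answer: 23101162/17711733 ≈ 1.3043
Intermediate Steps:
(91*(-28))/(-4019) - 2954/(-4407) = -2548*(-1/4019) - 2954*(-1/4407) = 2548/4019 + 2954/4407 = 23101162/17711733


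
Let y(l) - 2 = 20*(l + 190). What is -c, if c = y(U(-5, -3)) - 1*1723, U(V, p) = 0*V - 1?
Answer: -2059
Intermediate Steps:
U(V, p) = -1 (U(V, p) = 0 - 1 = -1)
y(l) = 3802 + 20*l (y(l) = 2 + 20*(l + 190) = 2 + 20*(190 + l) = 2 + (3800 + 20*l) = 3802 + 20*l)
c = 2059 (c = (3802 + 20*(-1)) - 1*1723 = (3802 - 20) - 1723 = 3782 - 1723 = 2059)
-c = -1*2059 = -2059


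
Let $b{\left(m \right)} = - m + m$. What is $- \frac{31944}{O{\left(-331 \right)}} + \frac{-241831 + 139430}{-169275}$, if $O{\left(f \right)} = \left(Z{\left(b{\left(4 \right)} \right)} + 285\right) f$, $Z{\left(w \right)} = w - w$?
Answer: $\frac{1004487929}{1064570475} \approx 0.94356$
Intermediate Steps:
$b{\left(m \right)} = 0$
$Z{\left(w \right)} = 0$
$O{\left(f \right)} = 285 f$ ($O{\left(f \right)} = \left(0 + 285\right) f = 285 f$)
$- \frac{31944}{O{\left(-331 \right)}} + \frac{-241831 + 139430}{-169275} = - \frac{31944}{285 \left(-331\right)} + \frac{-241831 + 139430}{-169275} = - \frac{31944}{-94335} - - \frac{102401}{169275} = \left(-31944\right) \left(- \frac{1}{94335}\right) + \frac{102401}{169275} = \frac{10648}{31445} + \frac{102401}{169275} = \frac{1004487929}{1064570475}$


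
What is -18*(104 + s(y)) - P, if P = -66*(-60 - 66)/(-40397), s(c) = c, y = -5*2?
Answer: -9763344/5771 ≈ -1691.8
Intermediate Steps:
y = -10
P = -1188/5771 (P = -66*(-126)*(-1/40397) = 8316*(-1/40397) = -1188/5771 ≈ -0.20586)
-18*(104 + s(y)) - P = -18*(104 - 10) - 1*(-1188/5771) = -18*94 + 1188/5771 = -1692 + 1188/5771 = -9763344/5771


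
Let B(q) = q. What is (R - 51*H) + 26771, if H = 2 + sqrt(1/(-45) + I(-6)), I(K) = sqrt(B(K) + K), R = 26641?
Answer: 53310 - 17*sqrt(-5 + 450*I*sqrt(3))/5 ≈ 53243.0 - 67.335*I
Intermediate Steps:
I(K) = sqrt(2)*sqrt(K) (I(K) = sqrt(K + K) = sqrt(2*K) = sqrt(2)*sqrt(K))
H = 2 + sqrt(-1/45 + 2*I*sqrt(3)) (H = 2 + sqrt(1/(-45) + sqrt(2)*sqrt(-6)) = 2 + sqrt(-1/45 + sqrt(2)*(I*sqrt(6))) = 2 + sqrt(-1/45 + 2*I*sqrt(3)) ≈ 3.3119 + 1.3203*I)
(R - 51*H) + 26771 = (26641 - 51*(2 + sqrt(-5 + 450*I*sqrt(3))/15)) + 26771 = (26641 + (-102 - 17*sqrt(-5 + 450*I*sqrt(3))/5)) + 26771 = (26539 - 17*sqrt(-5 + 450*I*sqrt(3))/5) + 26771 = 53310 - 17*sqrt(-5 + 450*I*sqrt(3))/5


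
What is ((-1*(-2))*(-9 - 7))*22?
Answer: -704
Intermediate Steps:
((-1*(-2))*(-9 - 7))*22 = (2*(-16))*22 = -32*22 = -704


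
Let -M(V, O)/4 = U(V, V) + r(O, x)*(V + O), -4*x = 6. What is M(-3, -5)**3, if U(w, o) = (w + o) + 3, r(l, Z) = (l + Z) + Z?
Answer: -14526784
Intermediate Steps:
x = -3/2 (x = -1/4*6 = -3/2 ≈ -1.5000)
r(l, Z) = l + 2*Z (r(l, Z) = (Z + l) + Z = l + 2*Z)
U(w, o) = 3 + o + w (U(w, o) = (o + w) + 3 = 3 + o + w)
M(V, O) = -12 - 8*V - 4*(-3 + O)*(O + V) (M(V, O) = -4*((3 + V + V) + (O + 2*(-3/2))*(V + O)) = -4*((3 + 2*V) + (O - 3)*(O + V)) = -4*((3 + 2*V) + (-3 + O)*(O + V)) = -4*(3 + 2*V + (-3 + O)*(O + V)) = -12 - 8*V - 4*(-3 + O)*(O + V))
M(-3, -5)**3 = (-12 - 4*(-5)**2 + 4*(-3) + 12*(-5) - 4*(-5)*(-3))**3 = (-12 - 4*25 - 12 - 60 - 60)**3 = (-12 - 100 - 12 - 60 - 60)**3 = (-244)**3 = -14526784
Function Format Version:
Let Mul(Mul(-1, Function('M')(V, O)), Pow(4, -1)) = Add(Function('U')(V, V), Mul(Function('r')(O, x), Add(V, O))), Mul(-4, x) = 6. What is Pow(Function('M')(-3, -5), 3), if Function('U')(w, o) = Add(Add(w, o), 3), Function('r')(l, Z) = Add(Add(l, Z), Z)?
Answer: -14526784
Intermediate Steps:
x = Rational(-3, 2) (x = Mul(Rational(-1, 4), 6) = Rational(-3, 2) ≈ -1.5000)
Function('r')(l, Z) = Add(l, Mul(2, Z)) (Function('r')(l, Z) = Add(Add(Z, l), Z) = Add(l, Mul(2, Z)))
Function('U')(w, o) = Add(3, o, w) (Function('U')(w, o) = Add(Add(o, w), 3) = Add(3, o, w))
Function('M')(V, O) = Add(-12, Mul(-8, V), Mul(-4, Add(-3, O), Add(O, V))) (Function('M')(V, O) = Mul(-4, Add(Add(3, V, V), Mul(Add(O, Mul(2, Rational(-3, 2))), Add(V, O)))) = Mul(-4, Add(Add(3, Mul(2, V)), Mul(Add(O, -3), Add(O, V)))) = Mul(-4, Add(Add(3, Mul(2, V)), Mul(Add(-3, O), Add(O, V)))) = Mul(-4, Add(3, Mul(2, V), Mul(Add(-3, O), Add(O, V)))) = Add(-12, Mul(-8, V), Mul(-4, Add(-3, O), Add(O, V))))
Pow(Function('M')(-3, -5), 3) = Pow(Add(-12, Mul(-4, Pow(-5, 2)), Mul(4, -3), Mul(12, -5), Mul(-4, -5, -3)), 3) = Pow(Add(-12, Mul(-4, 25), -12, -60, -60), 3) = Pow(Add(-12, -100, -12, -60, -60), 3) = Pow(-244, 3) = -14526784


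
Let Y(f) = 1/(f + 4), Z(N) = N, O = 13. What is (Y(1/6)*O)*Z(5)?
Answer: 78/5 ≈ 15.600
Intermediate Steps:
Y(f) = 1/(4 + f)
(Y(1/6)*O)*Z(5) = (13/(4 + 1/6))*5 = (13/(25/6))*5 = ((6/25)*13)*5 = (78/25)*5 = 78/5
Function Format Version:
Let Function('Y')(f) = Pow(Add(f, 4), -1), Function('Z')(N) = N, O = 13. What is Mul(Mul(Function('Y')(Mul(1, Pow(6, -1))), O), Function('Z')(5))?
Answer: Rational(78, 5) ≈ 15.600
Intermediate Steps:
Function('Y')(f) = Pow(Add(4, f), -1)
Mul(Mul(Function('Y')(Mul(1, Pow(6, -1))), O), Function('Z')(5)) = Mul(Mul(Pow(Add(4, Mul(1, Pow(6, -1))), -1), 13), 5) = Mul(Mul(Pow(Add(4, Mul(1, Rational(1, 6))), -1), 13), 5) = Mul(Mul(Pow(Add(4, Rational(1, 6)), -1), 13), 5) = Mul(Mul(Pow(Rational(25, 6), -1), 13), 5) = Mul(Mul(Rational(6, 25), 13), 5) = Mul(Rational(78, 25), 5) = Rational(78, 5)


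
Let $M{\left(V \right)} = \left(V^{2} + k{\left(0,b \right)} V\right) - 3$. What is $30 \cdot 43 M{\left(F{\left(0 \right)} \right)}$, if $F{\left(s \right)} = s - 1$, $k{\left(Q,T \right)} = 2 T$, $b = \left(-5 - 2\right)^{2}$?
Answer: $-129000$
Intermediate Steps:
$b = 49$ ($b = \left(-7\right)^{2} = 49$)
$F{\left(s \right)} = -1 + s$
$M{\left(V \right)} = -3 + V^{2} + 98 V$ ($M{\left(V \right)} = \left(V^{2} + 2 \cdot 49 V\right) - 3 = \left(V^{2} + 98 V\right) - 3 = -3 + V^{2} + 98 V$)
$30 \cdot 43 M{\left(F{\left(0 \right)} \right)} = 30 \cdot 43 \left(-3 + \left(-1 + 0\right)^{2} + 98 \left(-1 + 0\right)\right) = 1290 \left(-3 + \left(-1\right)^{2} + 98 \left(-1\right)\right) = 1290 \left(-3 + 1 - 98\right) = 1290 \left(-100\right) = -129000$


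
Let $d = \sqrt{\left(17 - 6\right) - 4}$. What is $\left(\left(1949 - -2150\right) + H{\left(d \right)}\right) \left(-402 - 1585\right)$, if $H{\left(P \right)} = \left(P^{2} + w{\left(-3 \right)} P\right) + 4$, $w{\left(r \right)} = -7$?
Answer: $-8166570 + 13909 \sqrt{7} \approx -8.1298 \cdot 10^{6}$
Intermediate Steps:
$d = \sqrt{7}$ ($d = \sqrt{\left(17 - 6\right) - 4} = \sqrt{11 - 4} = \sqrt{7} \approx 2.6458$)
$H{\left(P \right)} = 4 + P^{2} - 7 P$ ($H{\left(P \right)} = \left(P^{2} - 7 P\right) + 4 = 4 + P^{2} - 7 P$)
$\left(\left(1949 - -2150\right) + H{\left(d \right)}\right) \left(-402 - 1585\right) = \left(\left(1949 - -2150\right) + \left(4 + \left(\sqrt{7}\right)^{2} - 7 \sqrt{7}\right)\right) \left(-402 - 1585\right) = \left(\left(1949 + 2150\right) + \left(4 + 7 - 7 \sqrt{7}\right)\right) \left(-1987\right) = \left(4099 + \left(11 - 7 \sqrt{7}\right)\right) \left(-1987\right) = \left(4110 - 7 \sqrt{7}\right) \left(-1987\right) = -8166570 + 13909 \sqrt{7}$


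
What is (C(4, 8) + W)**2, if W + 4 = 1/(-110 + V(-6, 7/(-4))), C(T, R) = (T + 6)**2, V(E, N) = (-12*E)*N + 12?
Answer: 462379009/50176 ≈ 9215.1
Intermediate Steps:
V(E, N) = 12 - 12*E*N (V(E, N) = -12*E*N + 12 = 12 - 12*E*N)
C(T, R) = (6 + T)**2
W = -897/224 (W = -4 + 1/(-110 + (12 - 12*(-6)*7/(-4))) = -4 + 1/(-110 + (12 - 12*(-6)*7*(-1/4))) = -4 + 1/(-110 + (12 - 12*(-6)*(-7/4))) = -4 + 1/(-110 + (12 - 126)) = -4 + 1/(-110 - 114) = -4 + 1/(-224) = -4 - 1/224 = -897/224 ≈ -4.0045)
(C(4, 8) + W)**2 = ((6 + 4)**2 - 897/224)**2 = (10**2 - 897/224)**2 = (100 - 897/224)**2 = (21503/224)**2 = 462379009/50176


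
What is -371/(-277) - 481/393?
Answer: 12566/108861 ≈ 0.11543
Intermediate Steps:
-371/(-277) - 481/393 = -371*(-1/277) - 481*1/393 = 371/277 - 481/393 = 12566/108861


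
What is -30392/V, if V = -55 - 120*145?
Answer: 30392/17455 ≈ 1.7412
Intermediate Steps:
V = -17455 (V = -55 - 17400 = -17455)
-30392/V = -30392/(-17455) = -30392*(-1/17455) = 30392/17455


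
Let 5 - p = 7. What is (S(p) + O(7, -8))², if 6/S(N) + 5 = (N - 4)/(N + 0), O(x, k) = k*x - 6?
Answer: 4225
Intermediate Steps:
p = -2 (p = 5 - 1*7 = 5 - 7 = -2)
O(x, k) = -6 + k*x
S(N) = 6/(-5 + (-4 + N)/N) (S(N) = 6/(-5 + (N - 4)/(N + 0)) = 6/(-5 + (-4 + N)/N))
(S(p) + O(7, -8))² = (-3*(-2)/(2 + 2*(-2)) + (-6 - 8*7))² = (-3*(-2)/(2 - 4) + (-6 - 56))² = (-3*(-2)/(-2) - 62)² = (-3*(-2)*(-½) - 62)² = (-3 - 62)² = (-65)² = 4225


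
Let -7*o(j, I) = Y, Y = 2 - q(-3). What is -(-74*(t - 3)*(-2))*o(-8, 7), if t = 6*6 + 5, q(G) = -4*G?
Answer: -56240/7 ≈ -8034.3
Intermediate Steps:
t = 41 (t = 36 + 5 = 41)
Y = -10 (Y = 2 - (-4)*(-3) = 2 - 1*12 = 2 - 12 = -10)
o(j, I) = 10/7 (o(j, I) = -⅐*(-10) = 10/7)
-(-74*(t - 3)*(-2))*o(-8, 7) = -(-74*(41 - 3)*(-2))*10/7 = -(-2812*(-2))*10/7 = -(-74*(-76))*10/7 = -5624*10/7 = -1*56240/7 = -56240/7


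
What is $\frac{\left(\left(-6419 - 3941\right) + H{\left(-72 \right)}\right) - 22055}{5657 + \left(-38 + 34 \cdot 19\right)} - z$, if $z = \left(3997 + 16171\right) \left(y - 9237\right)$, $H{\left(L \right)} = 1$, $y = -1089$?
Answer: $\frac{1304716089106}{6265} \approx 2.0825 \cdot 10^{8}$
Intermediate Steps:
$z = -208254768$ ($z = \left(3997 + 16171\right) \left(-1089 - 9237\right) = 20168 \left(-10326\right) = -208254768$)
$\frac{\left(\left(-6419 - 3941\right) + H{\left(-72 \right)}\right) - 22055}{5657 + \left(-38 + 34 \cdot 19\right)} - z = \frac{\left(\left(-6419 - 3941\right) + 1\right) - 22055}{5657 + \left(-38 + 34 \cdot 19\right)} - -208254768 = \frac{\left(-10360 + 1\right) - 22055}{5657 + \left(-38 + 646\right)} + 208254768 = \frac{-10359 - 22055}{5657 + 608} + 208254768 = - \frac{32414}{6265} + 208254768 = \frac{1304716089106}{6265}$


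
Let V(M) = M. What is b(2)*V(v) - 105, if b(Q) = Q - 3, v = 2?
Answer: -107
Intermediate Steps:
b(Q) = -3 + Q
b(2)*V(v) - 105 = (-3 + 2)*2 - 105 = -1*2 - 105 = -2 - 105 = -107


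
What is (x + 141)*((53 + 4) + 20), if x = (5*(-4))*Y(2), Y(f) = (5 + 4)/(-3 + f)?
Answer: 24717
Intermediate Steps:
Y(f) = 9/(-3 + f)
x = 180 (x = (5*(-4))*(9/(-3 + 2)) = -180/(-1) = -180*(-1) = -20*(-9) = 180)
(x + 141)*((53 + 4) + 20) = (180 + 141)*((53 + 4) + 20) = 321*(57 + 20) = 321*77 = 24717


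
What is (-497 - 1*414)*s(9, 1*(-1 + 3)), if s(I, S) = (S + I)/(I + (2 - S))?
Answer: -10021/9 ≈ -1113.4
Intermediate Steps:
s(I, S) = (I + S)/(2 + I - S)
(-497 - 1*414)*s(9, 1*(-1 + 3)) = (-497 - 1*414)*((9 + 1*(-1 + 3))/(2 + 9 - (-1 + 3))) = (-497 - 414)*((9 + 1*2)/(2 + 9 - 2)) = -911*(9 + 2)/(2 + 9 - 1*2) = -911*11/(2 + 9 - 2) = -911*11/9 = -10021/9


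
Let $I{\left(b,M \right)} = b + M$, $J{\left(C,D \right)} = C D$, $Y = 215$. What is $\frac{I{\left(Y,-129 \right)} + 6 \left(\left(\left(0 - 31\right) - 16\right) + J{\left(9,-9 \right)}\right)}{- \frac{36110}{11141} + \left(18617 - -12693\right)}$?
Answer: $- \frac{3799081}{174394300} \approx -0.021784$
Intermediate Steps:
$I{\left(b,M \right)} = M + b$
$\frac{I{\left(Y,-129 \right)} + 6 \left(\left(\left(0 - 31\right) - 16\right) + J{\left(9,-9 \right)}\right)}{- \frac{36110}{11141} + \left(18617 - -12693\right)} = \frac{\left(-129 + 215\right) + 6 \left(\left(\left(0 - 31\right) - 16\right) + 9 \left(-9\right)\right)}{- \frac{36110}{11141} + \left(18617 - -12693\right)} = \frac{86 + 6 \left(\left(-31 - 16\right) - 81\right)}{\left(-36110\right) \frac{1}{11141} + \left(18617 + 12693\right)} = \frac{86 + 6 \left(-47 - 81\right)}{- \frac{36110}{11141} + 31310} = \frac{86 + 6 \left(-128\right)}{\frac{348788600}{11141}} = \left(86 - 768\right) \frac{11141}{348788600} = \left(-682\right) \frac{11141}{348788600} = - \frac{3799081}{174394300}$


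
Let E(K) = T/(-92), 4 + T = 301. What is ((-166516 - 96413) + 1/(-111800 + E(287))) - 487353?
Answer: -7717323373046/10285897 ≈ -7.5028e+5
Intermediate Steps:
T = 297 (T = -4 + 301 = 297)
E(K) = -297/92 (E(K) = 297/(-92) = 297*(-1/92) = -297/92)
((-166516 - 96413) + 1/(-111800 + E(287))) - 487353 = ((-166516 - 96413) + 1/(-111800 - 297/92)) - 487353 = (-262929 + 1/(-10285897/92)) - 487353 = (-262929 - 92/10285897) - 487353 = -2704460612405/10285897 - 487353 = -7717323373046/10285897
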